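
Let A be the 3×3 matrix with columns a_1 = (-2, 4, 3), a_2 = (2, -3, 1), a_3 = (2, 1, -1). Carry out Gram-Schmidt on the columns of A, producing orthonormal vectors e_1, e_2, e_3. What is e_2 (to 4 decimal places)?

a_1 = (-2, 4, 3); ‖a_1‖ = 5.3852, so e_1 = (-0.3714, 0.7428, 0.5571).
e_1·a_2 = (-0.3714)·2 + 0.7428·(-3) + 0.5571·1 = -2.4140.
u_2 = a_2 + 2.4140·e_1 = (1.1034, -1.2069, 2.3448).
‖u_2‖ = 2.8587, so e_2 = (0.3860, -0.4222, 0.8202).

e_2 = (0.3860, -0.4222, 0.8202)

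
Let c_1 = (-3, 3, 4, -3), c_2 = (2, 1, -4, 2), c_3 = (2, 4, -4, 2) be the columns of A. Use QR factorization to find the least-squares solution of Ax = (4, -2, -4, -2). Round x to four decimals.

x = (1.0000, 4.3333, -2.3333)

q_1 = c_1/‖c_1‖ = (-3, 3, 4, -3)/6.5574 = (-0.4575, 0.4575, 0.6100, -0.4575).
r_{12} = q_1·c_2 = -3.8125.
u_2 = c_2 + 3.8125·q_1 = (0.2558, 2.7442, -1.6744, 0.2558).
‖u_2‖ = 3.2350, so q_2 = (0.0791, 0.8483, -0.5176, 0.0791).
r_{13} = q_1·c_3 = -2.4400; r_{23} = q_2·c_3 = 5.7798.
u_3 = c_3 + 2.4400·q_1 − 5.7798·q_2 = (0.4267, 0.2133, 0.4800, 0.4267).
‖u_3‖ = 0.8000, so q_3 = (0.5333, 0.2667, 0.6000, 0.5333).
Qᵀb = (-4.2700, 0.5320, -1.8667).
Back-substitute: x_3 = -1.8667/0.8000 = -2.3333.
x_2 = (0.5320 − 5.7798·(-2.3333))/3.2350 = 4.3333.
x_1 = (-4.2700 + 3.8125·4.3333 + 2.4400·(-2.3333))/6.5574 = 1.0000.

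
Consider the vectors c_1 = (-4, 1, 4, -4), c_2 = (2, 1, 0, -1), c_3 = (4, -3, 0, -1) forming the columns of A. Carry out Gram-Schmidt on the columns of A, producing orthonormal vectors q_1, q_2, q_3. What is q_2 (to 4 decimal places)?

c_1 = (-4, 1, 4, -4); ‖c_1‖ = 7.0000, so q_1 = (-0.5714, 0.1429, 0.5714, -0.5714).
q_1·c_2 = (-0.5714)·2 + 0.1429·1 + 0.5714·0 + (-0.5714)·(-1) = -0.4286.
u_2 = c_2 + 0.4286·q_1 = (1.7551, 1.0612, 0.2449, -1.2449).
‖u_2‖ = 2.4117, so q_2 = (0.7277, 0.4400, 0.1015, -0.5162).

q_2 = (0.7277, 0.4400, 0.1015, -0.5162)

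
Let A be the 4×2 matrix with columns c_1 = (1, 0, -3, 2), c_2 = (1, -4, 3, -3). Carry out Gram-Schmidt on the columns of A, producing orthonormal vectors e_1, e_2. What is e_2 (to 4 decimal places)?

c_1 = (1, 0, -3, 2); ‖c_1‖ = 3.7417, so e_1 = (0.2673, 0.0000, -0.8018, 0.5345).
e_1·c_2 = 0.2673·1 + 0.0000·(-4) + (-0.8018)·3 + 0.5345·(-3) = -3.7417.
u_2 = c_2 + 3.7417·e_1 = (2.0000, -4.0000, 0.0000, -1.0000).
‖u_2‖ = 4.5826, so e_2 = (0.4364, -0.8729, 0.0000, -0.2182).

e_2 = (0.4364, -0.8729, 0.0000, -0.2182)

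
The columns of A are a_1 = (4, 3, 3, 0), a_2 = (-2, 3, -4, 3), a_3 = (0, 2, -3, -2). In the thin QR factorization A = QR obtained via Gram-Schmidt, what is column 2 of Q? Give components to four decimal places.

q_2 = (-0.1203, 0.6766, -0.5162, 0.5112)

a_1 = (4, 3, 3, 0); ‖a_1‖ = 5.8310, so q_1 = (0.6860, 0.5145, 0.5145, 0.0000).
q_1·a_2 = 0.6860·(-2) + 0.5145·3 + 0.5145·(-4) + 0.0000·3 = -1.8865.
u_2 = a_2 + 1.8865·q_1 = (-0.7059, 3.9706, -3.0294, 3.0000).
‖u_2‖ = 5.8687, so q_2 = (-0.1203, 0.6766, -0.5162, 0.5112).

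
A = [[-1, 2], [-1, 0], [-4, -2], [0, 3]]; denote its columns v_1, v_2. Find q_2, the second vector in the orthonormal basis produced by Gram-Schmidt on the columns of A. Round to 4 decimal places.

q_1 = v_1/‖v_1‖ = (-1, -1, -4, 0)/4.2426 = (-0.2357, -0.2357, -0.9428, 0.0000).
r_{12} = q_1·v_2 = 1.4142.
u_2 = v_2 − 1.4142·q_1 = (2.3333, 0.3333, -0.6667, 3.0000).
‖u_2‖ = 3.8730, so q_2 = (0.6025, 0.0861, -0.1721, 0.7746).

q_2 = (0.6025, 0.0861, -0.1721, 0.7746)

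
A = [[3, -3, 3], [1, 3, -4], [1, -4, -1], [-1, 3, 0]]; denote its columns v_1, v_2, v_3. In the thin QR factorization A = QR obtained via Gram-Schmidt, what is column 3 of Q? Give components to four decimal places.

q_1 = v_1/‖v_1‖ = (3, 1, 1, -1)/3.4641 = (0.8660, 0.2887, 0.2887, -0.2887).
r_{12} = q_1·v_2 = -3.7528.
u_2 = v_2 + 3.7528·q_1 = (0.2500, 4.0833, -2.9167, 1.9167).
‖u_2‖ = 5.3774, so q_2 = (0.0465, 0.7593, -0.5424, 0.3564).
r_{13} = q_1·v_3 = 1.1547; r_{23} = q_2·v_3 = -2.3555.
u_3 = v_3 − 1.1547·q_1 + 2.3555·q_2 = (2.1095, -2.5447, -2.6110, 1.1729).
‖u_3‖ = 4.3724, so q_3 = (0.4825, -0.5820, -0.5971, 0.2683).

q_3 = (0.4825, -0.5820, -0.5971, 0.2683)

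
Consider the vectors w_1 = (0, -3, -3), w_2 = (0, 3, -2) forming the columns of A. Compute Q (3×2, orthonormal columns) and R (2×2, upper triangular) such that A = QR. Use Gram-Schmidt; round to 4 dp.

w_1 = (0, -3, -3); ‖w_1‖ = 4.2426, so q_1 = (0.0000, -0.7071, -0.7071).
q_1·w_2 = 0.0000·0 + (-0.7071)·3 + (-0.7071)·(-2) = -0.7071.
u_2 = w_2 + 0.7071·q_1 = (0.0000, 2.5000, -2.5000).
‖u_2‖ = 3.5355, so q_2 = (0.0000, 0.7071, -0.7071).

Q = [[0.0000, 0.0000], [-0.7071, 0.7071], [-0.7071, -0.7071]], R = [[4.2426, -0.7071], [0.0000, 3.5355]]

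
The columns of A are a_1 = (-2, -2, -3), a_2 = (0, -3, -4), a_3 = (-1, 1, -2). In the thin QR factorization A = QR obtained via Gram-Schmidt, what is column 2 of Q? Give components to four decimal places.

q_2 = (0.8688, -0.3620, -0.3379)

a_1 = (-2, -2, -3); ‖a_1‖ = 4.1231, so q_1 = (-0.4851, -0.4851, -0.7276).
q_1·a_2 = (-0.4851)·0 + (-0.4851)·(-3) + (-0.7276)·(-4) = 4.3656.
u_2 = a_2 − 4.3656·q_1 = (2.1176, -0.8824, -0.8235).
‖u_2‖ = 2.4375, so q_2 = (0.8688, -0.3620, -0.3379).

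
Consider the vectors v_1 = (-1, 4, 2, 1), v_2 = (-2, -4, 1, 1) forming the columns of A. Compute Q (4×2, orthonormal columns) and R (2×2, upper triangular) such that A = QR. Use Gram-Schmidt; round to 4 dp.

Q = [[-0.2132, -0.6155], [0.8528, -0.4924], [0.4264, 0.4924], [0.2132, 0.3693]], R = [[4.6904, -2.3452], [0.0000, 4.0620]]

e_1 = v_1/‖v_1‖ = (-1, 4, 2, 1)/4.6904 = (-0.2132, 0.8528, 0.4264, 0.2132).
r_{12} = e_1·v_2 = -2.3452.
u_2 = v_2 + 2.3452·e_1 = (-2.5000, -2.0000, 2.0000, 1.5000).
‖u_2‖ = 4.0620, so e_2 = (-0.6155, -0.4924, 0.4924, 0.3693).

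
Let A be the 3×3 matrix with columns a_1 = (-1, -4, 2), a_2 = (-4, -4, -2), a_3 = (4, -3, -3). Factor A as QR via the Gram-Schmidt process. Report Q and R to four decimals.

a_1 = (-1, -4, 2); ‖a_1‖ = 4.5826, so q_1 = (-0.2182, -0.8729, 0.4364).
q_1·a_2 = (-0.2182)·(-4) + (-0.8729)·(-4) + 0.4364·(-2) = 3.4915.
u_2 = a_2 − 3.4915·q_1 = (-3.2381, -0.9524, -3.5238).
‖u_2‖ = 4.8795, so q_2 = (-0.6636, -0.1952, -0.7222).
q_1·a_3 = (-0.2182)·4 + (-0.8729)·(-3) + 0.4364·(-3) = 0.4364; q_2·a_3 = (-0.6636)·4 + (-0.1952)·(-3) + (-0.7222)·(-3) = 0.0976.
u_3 = a_3 − 0.4364·q_1 − 0.0976·q_2 = (4.1600, -2.6000, -3.1200).
‖u_3‖ = 5.8138, so q_3 = (0.7155, -0.4472, -0.5367).

Q = [[-0.2182, -0.6636, 0.7155], [-0.8729, -0.1952, -0.4472], [0.4364, -0.7222, -0.5367]], R = [[4.5826, 3.4915, 0.4364], [0.0000, 4.8795, 0.0976], [0.0000, 0.0000, 5.8138]]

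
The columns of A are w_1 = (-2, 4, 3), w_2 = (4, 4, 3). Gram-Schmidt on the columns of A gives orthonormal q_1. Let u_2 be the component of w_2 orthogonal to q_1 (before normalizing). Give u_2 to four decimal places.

u_2 = (5.1724, 1.6552, 1.2414)

q_1 = w_1/‖w_1‖ = (-2, 4, 3)/5.3852 = (-0.3714, 0.7428, 0.5571).
r_{12} = q_1·w_2 = 3.1568.
u_2 = w_2 − 3.1568·q_1 = (5.1724, 1.6552, 1.2414).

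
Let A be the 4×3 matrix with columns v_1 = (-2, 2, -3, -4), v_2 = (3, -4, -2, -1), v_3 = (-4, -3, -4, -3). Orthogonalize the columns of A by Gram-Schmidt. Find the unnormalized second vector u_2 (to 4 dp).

q_1 = v_1/‖v_1‖ = (-2, 2, -3, -4)/5.7446 = (-0.3482, 0.3482, -0.5222, -0.6963).
r_{12} = q_1·v_2 = -0.6963.
u_2 = v_2 + 0.6963·q_1 = (2.7576, -3.7576, -2.3636, -1.4848).

u_2 = (2.7576, -3.7576, -2.3636, -1.4848)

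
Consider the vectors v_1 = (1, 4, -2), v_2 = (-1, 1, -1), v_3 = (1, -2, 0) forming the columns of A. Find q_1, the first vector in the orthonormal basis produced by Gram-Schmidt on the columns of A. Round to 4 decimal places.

q_1 = v_1/‖v_1‖ = (1, 4, -2)/4.5826 = (0.2182, 0.8729, -0.4364).

q_1 = (0.2182, 0.8729, -0.4364)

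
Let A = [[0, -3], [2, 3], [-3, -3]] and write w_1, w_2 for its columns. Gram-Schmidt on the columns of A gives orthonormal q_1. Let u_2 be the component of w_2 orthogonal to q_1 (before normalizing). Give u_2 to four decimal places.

q_1 = w_1/‖w_1‖ = (0, 2, -3)/3.6056 = (0.0000, 0.5547, -0.8321).
r_{12} = q_1·w_2 = 4.1603.
u_2 = w_2 − 4.1603·q_1 = (-3.0000, 0.6923, 0.4615).

u_2 = (-3.0000, 0.6923, 0.4615)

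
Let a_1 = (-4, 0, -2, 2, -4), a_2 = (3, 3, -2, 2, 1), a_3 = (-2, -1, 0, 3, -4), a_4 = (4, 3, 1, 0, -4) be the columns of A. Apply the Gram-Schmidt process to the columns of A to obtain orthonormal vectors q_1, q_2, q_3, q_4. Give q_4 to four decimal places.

q_1 = a_1/‖a_1‖ = (-4, 0, -2, 2, -4)/6.3246 = (-0.6325, 0.0000, -0.3162, 0.3162, -0.6325).
r_{12} = q_1·a_2 = -1.2649.
u_2 = a_2 + 1.2649·q_1 = (2.2000, 3.0000, -2.4000, 2.4000, 0.2000).
‖u_2‖ = 5.0398, so q_2 = (0.4365, 0.5953, -0.4762, 0.4762, 0.0397).
r_{13} = q_1·a_3 = 4.7434; r_{23} = q_2·a_3 = -0.1984.
u_3 = a_3 − 4.7434·q_1 + 0.1984·q_2 = (1.0866, -0.8819, 1.4055, 1.5945, -0.9921).
‖u_3‖ = 2.7314, so q_3 = (0.3978, -0.3229, 0.5146, 0.5838, -0.3632).
r_{14} = q_1·a_4 = -0.3162; r_{24} = q_2·a_4 = 2.8969; r_{34} = q_3·a_4 = 2.5902.
u_4 = a_4 + 0.3162·q_1 − 2.8969·q_2 − 2.5902·q_3 = (1.5050, 2.1119, 0.9467, -2.7916, -3.3741).
‖u_4‖ = 5.1768, so q_4 = (0.2907, 0.4080, 0.1829, -0.5392, -0.6518).

q_4 = (0.2907, 0.4080, 0.1829, -0.5392, -0.6518)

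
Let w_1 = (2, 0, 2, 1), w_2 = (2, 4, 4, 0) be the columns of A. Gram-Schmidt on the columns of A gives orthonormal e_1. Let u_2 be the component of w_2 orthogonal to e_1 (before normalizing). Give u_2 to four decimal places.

u_2 = (-0.6667, 4.0000, 1.3333, -1.3333)

w_1 = (2, 0, 2, 1); ‖w_1‖ = 3.0000, so e_1 = (0.6667, 0.0000, 0.6667, 0.3333).
e_1·w_2 = 0.6667·2 + 0.0000·4 + 0.6667·4 + 0.3333·0 = 4.0000.
u_2 = w_2 − 4.0000·e_1 = (-0.6667, 4.0000, 1.3333, -1.3333).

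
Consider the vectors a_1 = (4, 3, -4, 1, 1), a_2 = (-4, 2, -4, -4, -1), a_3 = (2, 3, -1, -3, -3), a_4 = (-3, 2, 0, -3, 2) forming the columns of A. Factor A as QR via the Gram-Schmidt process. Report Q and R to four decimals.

a_1 = (4, 3, -4, 1, 1); ‖a_1‖ = 6.5574, so q_1 = (0.6100, 0.4575, -0.6100, 0.1525, 0.1525).
q_1·a_2 = 0.6100·(-4) + 0.4575·2 + (-0.6100)·(-4) + 0.1525·(-4) + 0.1525·(-1) = 0.1525.
u_2 = a_2 − 0.1525·q_1 = (-4.0930, 1.9302, -3.9070, -4.0233, -1.0233).
‖u_2‖ = 7.2785, so q_2 = (-0.5623, 0.2652, -0.5368, -0.5528, -0.1406).
q_1·a_3 = 0.6100·2 + 0.4575·3 + (-0.6100)·(-1) + 0.1525·(-3) + 0.1525·(-3) = 2.2875; q_2·a_3 = (-0.5623)·2 + 0.2652·3 + (-0.5368)·(-1) + (-0.5528)·(-3) + (-0.1406)·(-3) = 2.2877.
u_3 = a_3 − 2.2875·q_1 − 2.2877·q_2 = (1.8911, 1.3468, 1.6234, -2.0843, -3.0272).
‖u_3‖ = 4.6405, so q_3 = (0.4075, 0.2902, 0.3498, -0.4492, -0.6524).
q_1·a_4 = 0.6100·(-3) + 0.4575·2 + (-0.6100)·0 + 0.1525·(-3) + 0.1525·2 = -1.0675; q_2·a_4 = (-0.5623)·(-3) + 0.2652·2 + (-0.5368)·0 + (-0.5528)·(-3) + (-0.1406)·2 = 3.5945; q_3·a_4 = 0.4075·(-3) + 0.2902·2 + 0.3498·0 + (-0.4492)·(-3) + (-0.6524)·2 = -0.5994.
u_4 = a_4 + 1.0675·q_1 − 3.5945·q_2 + 0.5994·q_3 = (-0.0832, 1.7091, 1.4880, -1.1195, 2.2771).
‖u_4‖ = 3.4030, so q_4 = (-0.0245, 0.5022, 0.4373, -0.3290, 0.6691).

Q = [[0.6100, -0.5623, 0.4075, -0.0245], [0.4575, 0.2652, 0.2902, 0.5022], [-0.6100, -0.5368, 0.3498, 0.4373], [0.1525, -0.5528, -0.4492, -0.3290], [0.1525, -0.1406, -0.6524, 0.6691]], R = [[6.5574, 0.1525, 2.2875, -1.0675], [0.0000, 7.2785, 2.2877, 3.5945], [0.0000, 0.0000, 4.6405, -0.5994], [0.0000, 0.0000, 0.0000, 3.4030]]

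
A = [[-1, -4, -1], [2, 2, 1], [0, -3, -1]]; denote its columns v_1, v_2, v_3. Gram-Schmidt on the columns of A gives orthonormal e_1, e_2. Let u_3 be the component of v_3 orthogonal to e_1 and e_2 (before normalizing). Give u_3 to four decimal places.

u_3 = (0.2222, 0.1111, -0.2222)

v_1 = (-1, 2, 0); ‖v_1‖ = 2.2361, so e_1 = (-0.4472, 0.8944, 0.0000).
e_1·v_2 = (-0.4472)·(-4) + 0.8944·2 + 0.0000·(-3) = 3.5777.
u_2 = v_2 − 3.5777·e_1 = (-2.4000, -1.2000, -3.0000).
‖u_2‖ = 4.0249, so e_2 = (-0.5963, -0.2981, -0.7454).
e_1·v_3 = (-0.4472)·(-1) + 0.8944·1 + 0.0000·(-1) = 1.3416; e_2·v_3 = (-0.5963)·(-1) + (-0.2981)·1 + (-0.7454)·(-1) = 1.0435.
u_3 = v_3 − 1.3416·e_1 − 1.0435·e_2 = (0.2222, 0.1111, -0.2222).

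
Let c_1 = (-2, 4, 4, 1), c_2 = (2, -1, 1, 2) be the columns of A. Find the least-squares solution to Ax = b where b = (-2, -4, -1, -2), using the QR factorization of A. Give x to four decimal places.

x = (-0.5191, -0.6038)

e_1 = c_1/‖c_1‖ = (-2, 4, 4, 1)/6.0828 = (-0.3288, 0.6576, 0.6576, 0.1644).
r_{12} = e_1·c_2 = -0.3288.
u_2 = c_2 + 0.3288·e_1 = (1.8919, -0.7838, 1.2162, 2.0541).
‖u_2‖ = 3.1451, so e_2 = (0.6015, -0.2492, 0.3867, 0.6531).
Qᵀb = (-2.9592, -1.8991).
Back-substitute: x_2 = -1.8991/3.1451 = -0.6038.
x_1 = (-2.9592 + 0.3288·(-0.6038))/6.0828 = -0.5191.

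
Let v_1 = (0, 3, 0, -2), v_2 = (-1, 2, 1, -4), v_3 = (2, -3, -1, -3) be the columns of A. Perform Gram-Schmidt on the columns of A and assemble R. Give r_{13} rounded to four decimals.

r_{13} = -0.8321

e_1 = v_1/‖v_1‖ = (0, 3, 0, -2)/3.6056 = (0.0000, 0.8321, 0.0000, -0.5547).
r_{13} = e_1·v_3 = -0.8321.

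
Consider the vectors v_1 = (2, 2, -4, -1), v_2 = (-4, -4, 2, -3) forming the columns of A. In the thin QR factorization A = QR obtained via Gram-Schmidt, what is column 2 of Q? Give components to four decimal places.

v_1 = (2, 2, -4, -1); ‖v_1‖ = 5.0000, so q_1 = (0.4000, 0.4000, -0.8000, -0.2000).
q_1·v_2 = 0.4000·(-4) + 0.4000·(-4) + (-0.8000)·2 + (-0.2000)·(-3) = -4.2000.
u_2 = v_2 + 4.2000·q_1 = (-2.3200, -2.3200, -1.3600, -3.8400).
‖u_2‖ = 5.2307, so q_2 = (-0.4435, -0.4435, -0.2600, -0.7341).

q_2 = (-0.4435, -0.4435, -0.2600, -0.7341)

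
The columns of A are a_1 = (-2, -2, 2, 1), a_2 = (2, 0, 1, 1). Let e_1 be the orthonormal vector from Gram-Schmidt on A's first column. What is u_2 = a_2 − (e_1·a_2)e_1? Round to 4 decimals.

a_1 = (-2, -2, 2, 1); ‖a_1‖ = 3.6056, so e_1 = (-0.5547, -0.5547, 0.5547, 0.2774).
e_1·a_2 = (-0.5547)·2 + (-0.5547)·0 + 0.5547·1 + 0.2774·1 = -0.2774.
u_2 = a_2 + 0.2774·e_1 = (1.8462, -0.1538, 1.1538, 1.0769).

u_2 = (1.8462, -0.1538, 1.1538, 1.0769)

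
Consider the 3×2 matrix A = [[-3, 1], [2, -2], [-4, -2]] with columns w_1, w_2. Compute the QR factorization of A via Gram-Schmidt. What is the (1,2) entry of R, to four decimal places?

r_{12} = 0.1857

e_1 = w_1/‖w_1‖ = (-3, 2, -4)/5.3852 = (-0.5571, 0.3714, -0.7428).
r_{12} = e_1·w_2 = 0.1857.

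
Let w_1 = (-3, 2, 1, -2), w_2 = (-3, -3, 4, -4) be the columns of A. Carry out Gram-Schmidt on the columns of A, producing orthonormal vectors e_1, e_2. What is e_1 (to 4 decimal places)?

w_1 = (-3, 2, 1, -2); ‖w_1‖ = 4.2426, so e_1 = (-0.7071, 0.4714, 0.2357, -0.4714).

e_1 = (-0.7071, 0.4714, 0.2357, -0.4714)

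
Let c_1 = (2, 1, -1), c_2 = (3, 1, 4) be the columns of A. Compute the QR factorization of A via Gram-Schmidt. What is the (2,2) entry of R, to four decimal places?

c_1 = (2, 1, -1); ‖c_1‖ = 2.4495, so q_1 = (0.8165, 0.4082, -0.4082).
q_1·c_2 = 0.8165·3 + 0.4082·1 + (-0.4082)·4 = 1.2247.
u_2 = c_2 − 1.2247·q_1 = (2.0000, 0.5000, 4.5000).
r_{22} = ‖u_2‖ = 4.9497.

r_{22} = 4.9497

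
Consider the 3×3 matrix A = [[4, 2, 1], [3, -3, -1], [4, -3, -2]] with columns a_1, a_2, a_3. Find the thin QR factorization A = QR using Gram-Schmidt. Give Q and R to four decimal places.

e_1 = a_1/‖a_1‖ = (4, 3, 4)/6.4031 = (0.6247, 0.4685, 0.6247).
r_{12} = e_1·a_2 = -2.0303.
u_2 = a_2 + 2.0303·e_1 = (3.2683, -2.0488, -1.7317).
‖u_2‖ = 4.2282, so e_2 = (0.7730, -0.4845, -0.4096).
r_{13} = e_1·a_3 = -1.0932; r_{23} = e_2·a_3 = 2.0766.
u_3 = a_3 + 1.0932·e_1 − 2.0766·e_2 = (0.0778, 0.5184, -0.4666).
‖u_3‖ = 0.7018, so e_3 = (0.1108, 0.7387, -0.6648).

Q = [[0.6247, 0.7730, 0.1108], [0.4685, -0.4845, 0.7387], [0.6247, -0.4096, -0.6648]], R = [[6.4031, -2.0303, -1.0932], [0.0000, 4.2282, 2.0766], [0.0000, 0.0000, 0.7018]]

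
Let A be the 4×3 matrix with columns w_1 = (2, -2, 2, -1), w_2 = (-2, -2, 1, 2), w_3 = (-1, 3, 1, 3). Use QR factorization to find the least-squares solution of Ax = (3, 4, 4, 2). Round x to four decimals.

w_1 = (2, -2, 2, -1); ‖w_1‖ = 3.6056, so q_1 = (0.5547, -0.5547, 0.5547, -0.2774).
q_1·w_2 = 0.5547·(-2) + (-0.5547)·(-2) + 0.5547·1 + (-0.2774)·2 = 0.0000.
u_2 = w_2 + 0.0000·q_1 = (-2.0000, -2.0000, 1.0000, 2.0000).
‖u_2‖ = 3.6056, so q_2 = (-0.5547, -0.5547, 0.2774, 0.5547).
q_1·w_3 = 0.5547·(-1) + (-0.5547)·3 + 0.5547·1 + (-0.2774)·3 = -2.4962; q_2·w_3 = (-0.5547)·(-1) + (-0.5547)·3 + 0.2774·1 + 0.5547·3 = 0.8321.
u_3 = w_3 + 2.4962·q_1 − 0.8321·q_2 = (0.8462, 2.0769, 2.1538, 1.8462).
‖u_3‖ = 3.6162, so q_3 = (0.2340, 0.5743, 0.5956, 0.5105).
Qᵀb = (1.1094, -1.6641, 6.4028).
Back-substitute: x_3 = 6.4028/3.6162 = 1.7706.
x_2 = (-1.6641 − 0.8321·1.7706)/3.6056 = -0.8701.
x_1 = (1.1094 + 0.0000·(-0.8701) + 2.4962·1.7706)/3.6056 = 1.5335.

x = (1.5335, -0.8701, 1.7706)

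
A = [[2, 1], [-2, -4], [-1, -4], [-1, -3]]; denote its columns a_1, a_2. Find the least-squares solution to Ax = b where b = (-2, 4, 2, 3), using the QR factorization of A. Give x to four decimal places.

x = (-0.9084, -0.4656)

a_1 = (2, -2, -1, -1); ‖a_1‖ = 3.1623, so e_1 = (0.6325, -0.6325, -0.3162, -0.3162).
e_1·a_2 = 0.6325·1 + (-0.6325)·(-4) + (-0.3162)·(-4) + (-0.3162)·(-3) = 5.3759.
u_2 = a_2 − 5.3759·e_1 = (-2.4000, -0.6000, -2.3000, -1.3000).
‖u_2‖ = 3.6194, so e_2 = (-0.6631, -0.1658, -0.6355, -0.3592).
Qᵀb = (-5.3759, -1.6854).
Back-substitute: x_2 = -1.6854/3.6194 = -0.4656.
x_1 = (-5.3759 − 5.3759·(-0.4656))/3.1623 = -0.9084.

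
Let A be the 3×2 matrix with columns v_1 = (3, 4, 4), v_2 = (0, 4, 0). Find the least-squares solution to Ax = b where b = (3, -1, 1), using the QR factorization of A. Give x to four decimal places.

e_1 = v_1/‖v_1‖ = (3, 4, 4)/6.4031 = (0.4685, 0.6247, 0.6247).
r_{12} = e_1·v_2 = 2.4988.
u_2 = v_2 − 2.4988·e_1 = (-1.1707, 2.4390, -1.5610).
‖u_2‖ = 3.1235, so e_2 = (-0.3748, 0.7809, -0.4998).
Qᵀb = (1.4056, -2.4051).
Back-substitute: x_2 = -2.4051/3.1235 = -0.7700.
x_1 = (1.4056 − 2.4988·(-0.7700))/6.4031 = 0.5200.

x = (0.5200, -0.7700)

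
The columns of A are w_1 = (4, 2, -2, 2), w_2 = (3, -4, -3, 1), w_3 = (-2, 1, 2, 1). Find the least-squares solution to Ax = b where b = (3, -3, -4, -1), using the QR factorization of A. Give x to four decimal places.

x = (-0.1111, 0.4000, -1.2889)

w_1 = (4, 2, -2, 2); ‖w_1‖ = 5.2915, so e_1 = (0.7559, 0.3780, -0.3780, 0.3780).
e_1·w_2 = 0.7559·3 + 0.3780·(-4) + (-0.3780)·(-3) + 0.3780·1 = 2.2678.
u_2 = w_2 − 2.2678·e_1 = (1.2857, -4.8571, -2.1429, 0.1429).
‖u_2‖ = 5.4642, so e_2 = (0.2353, -0.8889, -0.3922, 0.0261).
e_1·w_3 = 0.7559·(-2) + 0.3780·1 + (-0.3780)·2 + 0.3780·1 = -1.5119; e_2·w_3 = 0.2353·(-2) + (-0.8889)·1 + (-0.3922)·2 + 0.0261·1 = -2.1177.
u_3 = w_3 + 1.5119·e_1 + 2.1177·e_2 = (-0.3589, -0.3110, 0.5981, 1.6268).
‖u_3‖ = 1.7971, so e_3 = (-0.1997, -0.1731, 0.3328, 0.9052).
Qᵀb = (2.2678, 4.9151, -2.3163).
Back-substitute: x_3 = -2.3163/1.7971 = -1.2889.
x_2 = (4.9151 + 2.1177·(-1.2889))/5.4642 = 0.4000.
x_1 = (2.2678 − 2.2678·0.4000 + 1.5119·(-1.2889))/5.2915 = -0.1111.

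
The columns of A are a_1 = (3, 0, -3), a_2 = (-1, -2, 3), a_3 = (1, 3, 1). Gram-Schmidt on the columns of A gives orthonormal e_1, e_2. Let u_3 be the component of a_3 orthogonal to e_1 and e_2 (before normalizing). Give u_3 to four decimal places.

u_3 = (1.6667, 1.6667, 1.6667)

a_1 = (3, 0, -3); ‖a_1‖ = 4.2426, so e_1 = (0.7071, 0.0000, -0.7071).
e_1·a_2 = 0.7071·(-1) + 0.0000·(-2) + (-0.7071)·3 = -2.8284.
u_2 = a_2 + 2.8284·e_1 = (1.0000, -2.0000, 1.0000).
‖u_2‖ = 2.4495, so e_2 = (0.4082, -0.8165, 0.4082).
e_1·a_3 = 0.7071·1 + 0.0000·3 + (-0.7071)·1 = 0.0000; e_2·a_3 = 0.4082·1 + (-0.8165)·3 + 0.4082·1 = -1.6330.
u_3 = a_3 + 0.0000·e_1 + 1.6330·e_2 = (1.6667, 1.6667, 1.6667).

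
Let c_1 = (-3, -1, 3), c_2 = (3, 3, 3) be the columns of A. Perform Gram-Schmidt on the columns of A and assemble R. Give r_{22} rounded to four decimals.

r_{22} = 5.1504

c_1 = (-3, -1, 3); ‖c_1‖ = 4.3589, so e_1 = (-0.6882, -0.2294, 0.6882).
e_1·c_2 = (-0.6882)·3 + (-0.2294)·3 + 0.6882·3 = -0.6882.
u_2 = c_2 + 0.6882·e_1 = (2.5263, 2.8421, 3.4737).
r_{22} = ‖u_2‖ = 5.1504.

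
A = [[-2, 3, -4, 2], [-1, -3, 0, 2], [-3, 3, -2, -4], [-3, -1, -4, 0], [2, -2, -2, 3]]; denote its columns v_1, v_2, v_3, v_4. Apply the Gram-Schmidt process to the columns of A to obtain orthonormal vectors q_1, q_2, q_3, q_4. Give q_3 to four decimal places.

v_1 = (-2, -1, -3, -3, 2); ‖v_1‖ = 5.1962, so q_1 = (-0.3849, -0.1925, -0.5774, -0.5774, 0.3849).
q_1·v_2 = (-0.3849)·3 + (-0.1925)·(-3) + (-0.5774)·3 + (-0.5774)·(-1) + 0.3849·(-2) = -2.5019.
u_2 = v_2 + 2.5019·q_1 = (2.0370, -3.4815, 1.5556, -2.4444, -1.0370).
‖u_2‖ = 5.0735, so q_2 = (0.4015, -0.6862, 0.3066, -0.4818, -0.2044).
q_1·v_3 = (-0.3849)·(-4) + (-0.1925)·0 + (-0.5774)·(-2) + (-0.5774)·(-4) + 0.3849·(-2) = 4.2339; q_2·v_3 = 0.4015·(-4) + (-0.6862)·0 + 0.3066·(-2) + (-0.4818)·(-4) + (-0.2044)·(-2) = 0.1168.
u_3 = v_3 − 4.2339·q_1 − 0.1168·q_2 = (-2.4173, 0.8950, 0.4086, -1.4993, -3.6058).
‖u_3‖ = 4.6969, so q_3 = (-0.5147, 0.1905, 0.0870, -0.3192, -0.7677).

q_3 = (-0.5147, 0.1905, 0.0870, -0.3192, -0.7677)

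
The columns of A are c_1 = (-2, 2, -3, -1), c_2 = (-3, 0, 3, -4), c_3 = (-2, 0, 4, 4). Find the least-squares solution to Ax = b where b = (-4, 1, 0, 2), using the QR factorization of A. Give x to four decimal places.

x = (0.9470, 0.0452, 0.7576)

c_1 = (-2, 2, -3, -1); ‖c_1‖ = 4.2426, so q_1 = (-0.4714, 0.4714, -0.7071, -0.2357).
q_1·c_2 = (-0.4714)·(-3) + 0.4714·0 + (-0.7071)·3 + (-0.2357)·(-4) = 0.2357.
u_2 = c_2 − 0.2357·q_1 = (-2.8889, -0.1111, 3.1667, -3.9444).
‖u_2‖ = 5.8262, so q_2 = (-0.4958, -0.0191, 0.5435, -0.6770).
q_1·c_3 = (-0.4714)·(-2) + 0.4714·0 + (-0.7071)·4 + (-0.2357)·4 = -2.8284; q_2·c_3 = (-0.4958)·(-2) + (-0.0191)·0 + 0.5435·4 + (-0.6770)·4 = 0.4577.
u_3 = c_3 + 2.8284·q_1 − 0.4577·q_2 = (-3.1064, 1.3421, 1.7512, 3.6432).
‖u_3‖ = 5.2717, so q_3 = (-0.5893, 0.2546, 0.3322, 0.6911).
Qᵀb = (1.8856, 0.6103, 3.9938).
Back-substitute: x_3 = 3.9938/5.2717 = 0.7576.
x_2 = (0.6103 − 0.4577·0.7576)/5.8262 = 0.0452.
x_1 = (1.8856 − 0.2357·0.0452 + 2.8284·0.7576)/4.2426 = 0.9470.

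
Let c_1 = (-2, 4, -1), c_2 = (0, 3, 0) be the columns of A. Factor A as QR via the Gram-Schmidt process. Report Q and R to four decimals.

c_1 = (-2, 4, -1); ‖c_1‖ = 4.5826, so e_1 = (-0.4364, 0.8729, -0.2182).
e_1·c_2 = (-0.4364)·0 + 0.8729·3 + (-0.2182)·0 = 2.6186.
u_2 = c_2 − 2.6186·e_1 = (1.1429, 0.7143, 0.5714).
‖u_2‖ = 1.4639, so e_2 = (0.7807, 0.4880, 0.3904).

Q = [[-0.4364, 0.7807], [0.8729, 0.4880], [-0.2182, 0.3904]], R = [[4.5826, 2.6186], [0.0000, 1.4639]]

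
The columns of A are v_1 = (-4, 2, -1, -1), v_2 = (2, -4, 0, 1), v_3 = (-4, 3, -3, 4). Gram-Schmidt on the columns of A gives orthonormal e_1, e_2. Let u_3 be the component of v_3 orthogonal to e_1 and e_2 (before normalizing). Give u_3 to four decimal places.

v_1 = (-4, 2, -1, -1); ‖v_1‖ = 4.6904, so e_1 = (-0.8528, 0.4264, -0.2132, -0.2132).
e_1·v_2 = (-0.8528)·2 + 0.4264·(-4) + (-0.2132)·0 + (-0.2132)·1 = -3.6244.
u_2 = v_2 + 3.6244·e_1 = (-1.0909, -2.4545, -0.7727, 0.2273).
‖u_2‖ = 2.8042, so e_2 = (-0.3890, -0.8753, -0.2756, 0.0810).
e_1·v_3 = (-0.8528)·(-4) + 0.4264·3 + (-0.2132)·(-3) + (-0.2132)·4 = 4.4772; e_2·v_3 = (-0.3890)·(-4) + (-0.8753)·3 + (-0.2756)·(-3) + 0.0810·4 = 0.0810.
u_3 = v_3 − 4.4772·e_1 − 0.0810·e_2 = (-0.1503, 1.1618, -2.0231, 4.9480).

u_3 = (-0.1503, 1.1618, -2.0231, 4.9480)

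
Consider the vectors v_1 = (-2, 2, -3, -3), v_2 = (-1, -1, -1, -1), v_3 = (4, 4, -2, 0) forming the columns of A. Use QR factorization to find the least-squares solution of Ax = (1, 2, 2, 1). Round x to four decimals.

x = (0.2949, -2.2436, -0.2009)

q_1 = v_1/‖v_1‖ = (-2, 2, -3, -3)/5.0990 = (-0.3922, 0.3922, -0.5883, -0.5883).
r_{12} = q_1·v_2 = 1.1767.
u_2 = v_2 − 1.1767·q_1 = (-0.5385, -1.4615, -0.3077, -0.3077).
‖u_2‖ = 1.6172, so q_2 = (-0.3330, -0.9037, -0.1903, -0.1903).
r_{13} = q_1·v_3 = 1.1767; r_{23} = q_2·v_3 = -4.5663.
u_3 = v_3 − 1.1767·q_1 + 4.5663·q_2 = (2.9412, -0.5882, -2.1765, -0.1765).
‖u_3‖ = 3.7101, so q_3 = (0.7928, -0.1586, -0.5866, -0.0476).
Qᵀb = (-1.3728, -2.7112, -0.7452).
Back-substitute: x_3 = -0.7452/3.7101 = -0.2009.
x_2 = (-2.7112 + 4.5663·(-0.2009))/1.6172 = -2.2436.
x_1 = (-1.3728 − 1.1767·(-2.2436) − 1.1767·(-0.2009))/5.0990 = 0.2949.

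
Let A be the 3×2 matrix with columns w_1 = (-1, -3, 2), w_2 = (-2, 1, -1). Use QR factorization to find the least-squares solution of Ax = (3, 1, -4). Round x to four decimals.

x = (-1.1600, -0.7467)

w_1 = (-1, -3, 2); ‖w_1‖ = 3.7417, so q_1 = (-0.2673, -0.8018, 0.5345).
q_1·w_2 = (-0.2673)·(-2) + (-0.8018)·1 + 0.5345·(-1) = -0.8018.
u_2 = w_2 + 0.8018·q_1 = (-2.2143, 0.3571, -0.5714).
‖u_2‖ = 2.3146, so q_2 = (-0.9567, 0.1543, -0.2469).
Qᵀb = (-3.7417, -1.7282).
Back-substitute: x_2 = -1.7282/2.3146 = -0.7467.
x_1 = (-3.7417 + 0.8018·(-0.7467))/3.7417 = -1.1600.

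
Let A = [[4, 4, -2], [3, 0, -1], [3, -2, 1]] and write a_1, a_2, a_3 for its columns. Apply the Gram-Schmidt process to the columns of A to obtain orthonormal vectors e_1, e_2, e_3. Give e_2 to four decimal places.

a_1 = (4, 3, 3); ‖a_1‖ = 5.8310, so e_1 = (0.6860, 0.5145, 0.5145).
e_1·a_2 = 0.6860·4 + 0.5145·0 + 0.5145·(-2) = 1.7150.
u_2 = a_2 − 1.7150·e_1 = (2.8235, -0.8824, -2.8824).
‖u_2‖ = 4.1302, so e_2 = (0.6836, -0.2136, -0.6979).

e_2 = (0.6836, -0.2136, -0.6979)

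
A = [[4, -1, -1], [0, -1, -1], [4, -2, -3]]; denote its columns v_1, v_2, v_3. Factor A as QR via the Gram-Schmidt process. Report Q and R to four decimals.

v_1 = (4, 0, 4); ‖v_1‖ = 5.6569, so q_1 = (0.7071, 0.0000, 0.7071).
q_1·v_2 = 0.7071·(-1) + 0.0000·(-1) + 0.7071·(-2) = -2.1213.
u_2 = v_2 + 2.1213·q_1 = (0.5000, -1.0000, -0.5000).
‖u_2‖ = 1.2247, so q_2 = (0.4082, -0.8165, -0.4082).
q_1·v_3 = 0.7071·(-1) + 0.0000·(-1) + 0.7071·(-3) = -2.8284; q_2·v_3 = 0.4082·(-1) + (-0.8165)·(-1) + (-0.4082)·(-3) = 1.6330.
u_3 = v_3 + 2.8284·q_1 − 1.6330·q_2 = (0.3333, 0.3333, -0.3333).
‖u_3‖ = 0.5774, so q_3 = (0.5774, 0.5774, -0.5774).

Q = [[0.7071, 0.4082, 0.5774], [0.0000, -0.8165, 0.5774], [0.7071, -0.4082, -0.5774]], R = [[5.6569, -2.1213, -2.8284], [0.0000, 1.2247, 1.6330], [0.0000, 0.0000, 0.5774]]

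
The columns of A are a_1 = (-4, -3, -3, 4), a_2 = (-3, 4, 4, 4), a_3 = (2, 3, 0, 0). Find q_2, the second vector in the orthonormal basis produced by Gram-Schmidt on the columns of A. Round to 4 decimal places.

q_2 = (-0.3560, 0.5632, 0.5632, 0.4888)

a_1 = (-4, -3, -3, 4); ‖a_1‖ = 7.0711, so q_1 = (-0.5657, -0.4243, -0.4243, 0.5657).
q_1·a_2 = (-0.5657)·(-3) + (-0.4243)·4 + (-0.4243)·4 + 0.5657·4 = 0.5657.
u_2 = a_2 − 0.5657·q_1 = (-2.6800, 4.2400, 4.2400, 3.6800).
‖u_2‖ = 7.5286, so q_2 = (-0.3560, 0.5632, 0.5632, 0.4888).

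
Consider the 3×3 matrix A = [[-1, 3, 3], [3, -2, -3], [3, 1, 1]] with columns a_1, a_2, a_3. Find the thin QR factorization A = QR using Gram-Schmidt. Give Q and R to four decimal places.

Q = [[-0.2294, 0.7715, -0.5934], [0.6882, -0.3025, -0.6594], [0.6882, 0.5597, 0.4616]], R = [[4.3589, -1.3765, -2.0647], [0.0000, 3.4793, 3.7818], [0.0000, 0.0000, 0.6594]]

a_1 = (-1, 3, 3); ‖a_1‖ = 4.3589, so e_1 = (-0.2294, 0.6882, 0.6882).
e_1·a_2 = (-0.2294)·3 + 0.6882·(-2) + 0.6882·1 = -1.3765.
u_2 = a_2 + 1.3765·e_1 = (2.6842, -1.0526, 1.9474).
‖u_2‖ = 3.4793, so e_2 = (0.7715, -0.3025, 0.5597).
e_1·a_3 = (-0.2294)·3 + 0.6882·(-3) + 0.6882·1 = -2.0647; e_2·a_3 = 0.7715·3 + (-0.3025)·(-3) + 0.5597·1 = 3.7818.
u_3 = a_3 + 2.0647·e_1 − 3.7818·e_2 = (-0.3913, -0.4348, 0.3043).
‖u_3‖ = 0.6594, so e_3 = (-0.5934, -0.6594, 0.4616).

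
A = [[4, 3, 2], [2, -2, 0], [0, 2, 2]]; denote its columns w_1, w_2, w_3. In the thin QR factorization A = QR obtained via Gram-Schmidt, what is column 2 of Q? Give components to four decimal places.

w_1 = (4, 2, 0); ‖w_1‖ = 4.4721, so e_1 = (0.8944, 0.4472, 0.0000).
e_1·w_2 = 0.8944·3 + 0.4472·(-2) + 0.0000·2 = 1.7889.
u_2 = w_2 − 1.7889·e_1 = (1.4000, -2.8000, 2.0000).
‖u_2‖ = 3.7148, so e_2 = (0.3769, -0.7537, 0.5384).

e_2 = (0.3769, -0.7537, 0.5384)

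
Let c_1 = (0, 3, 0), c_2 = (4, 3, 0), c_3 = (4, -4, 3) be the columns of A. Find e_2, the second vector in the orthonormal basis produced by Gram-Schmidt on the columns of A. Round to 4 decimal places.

e_1 = c_1/‖c_1‖ = (0, 3, 0)/3.0000 = (0.0000, 1.0000, 0.0000).
r_{12} = e_1·c_2 = 3.0000.
u_2 = c_2 − 3.0000·e_1 = (4.0000, 0.0000, 0.0000).
‖u_2‖ = 4.0000, so e_2 = (1.0000, 0.0000, 0.0000).

e_2 = (1.0000, 0.0000, 0.0000)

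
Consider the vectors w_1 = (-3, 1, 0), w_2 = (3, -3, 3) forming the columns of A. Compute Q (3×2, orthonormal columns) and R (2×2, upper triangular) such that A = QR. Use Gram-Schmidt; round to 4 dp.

w_1 = (-3, 1, 0); ‖w_1‖ = 3.1623, so q_1 = (-0.9487, 0.3162, 0.0000).
q_1·w_2 = (-0.9487)·3 + 0.3162·(-3) + 0.0000·3 = -3.7947.
u_2 = w_2 + 3.7947·q_1 = (-0.6000, -1.8000, 3.0000).
‖u_2‖ = 3.5496, so q_2 = (-0.1690, -0.5071, 0.8452).

Q = [[-0.9487, -0.1690], [0.3162, -0.5071], [0.0000, 0.8452]], R = [[3.1623, -3.7947], [0.0000, 3.5496]]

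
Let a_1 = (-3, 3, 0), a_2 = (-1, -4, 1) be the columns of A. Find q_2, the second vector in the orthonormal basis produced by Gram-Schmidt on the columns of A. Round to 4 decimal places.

q_2 = (-0.6804, -0.6804, 0.2722)

q_1 = a_1/‖a_1‖ = (-3, 3, 0)/4.2426 = (-0.7071, 0.7071, 0.0000).
r_{12} = q_1·a_2 = -2.1213.
u_2 = a_2 + 2.1213·q_1 = (-2.5000, -2.5000, 1.0000).
‖u_2‖ = 3.6742, so q_2 = (-0.6804, -0.6804, 0.2722).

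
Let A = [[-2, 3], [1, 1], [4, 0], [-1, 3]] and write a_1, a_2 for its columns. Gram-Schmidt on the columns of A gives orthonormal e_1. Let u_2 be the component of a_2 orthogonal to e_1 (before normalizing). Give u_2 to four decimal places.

a_1 = (-2, 1, 4, -1); ‖a_1‖ = 4.6904, so e_1 = (-0.4264, 0.2132, 0.8528, -0.2132).
e_1·a_2 = (-0.4264)·3 + 0.2132·1 + 0.8528·0 + (-0.2132)·3 = -1.7056.
u_2 = a_2 + 1.7056·e_1 = (2.2727, 1.3636, 1.4545, 2.6364).

u_2 = (2.2727, 1.3636, 1.4545, 2.6364)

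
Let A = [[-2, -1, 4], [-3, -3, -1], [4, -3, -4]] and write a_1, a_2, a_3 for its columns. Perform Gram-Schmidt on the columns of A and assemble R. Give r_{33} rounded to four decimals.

q_1 = a_1/‖a_1‖ = (-2, -3, 4)/5.3852 = (-0.3714, -0.5571, 0.7428).
r_{12} = q_1·a_2 = -0.1857.
u_2 = a_2 + 0.1857·q_1 = (-1.0690, -3.1034, -2.8621).
‖u_2‖ = 4.3549, so q_2 = (-0.2455, -0.7126, -0.6572).
r_{13} = q_1·a_3 = -3.8996; r_{23} = q_2·a_3 = 2.3596.
u_3 = a_3 + 3.8996·q_1 − 2.3596·q_2 = (3.1309, -1.4909, 0.4473).
r_{33} = ‖u_3‖ = 3.4965.

r_{33} = 3.4965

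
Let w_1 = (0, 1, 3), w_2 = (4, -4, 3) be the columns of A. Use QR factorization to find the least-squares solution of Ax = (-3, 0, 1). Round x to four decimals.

w_1 = (0, 1, 3); ‖w_1‖ = 3.1623, so e_1 = (0.0000, 0.3162, 0.9487).
e_1·w_2 = 0.0000·4 + 0.3162·(-4) + 0.9487·3 = 1.5811.
u_2 = w_2 − 1.5811·e_1 = (4.0000, -4.5000, 1.5000).
‖u_2‖ = 6.2048, so e_2 = (0.6447, -0.7252, 0.2417).
Qᵀb = (0.9487, -1.6922).
Back-substitute: x_2 = -1.6922/6.2048 = -0.2727.
x_1 = (0.9487 − 1.5811·(-0.2727))/3.1623 = 0.4364.

x = (0.4364, -0.2727)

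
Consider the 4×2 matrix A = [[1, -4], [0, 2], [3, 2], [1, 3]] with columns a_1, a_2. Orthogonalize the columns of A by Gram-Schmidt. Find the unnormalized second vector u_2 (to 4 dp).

u_2 = (-4.4545, 2.0000, 0.6364, 2.5455)

a_1 = (1, 0, 3, 1); ‖a_1‖ = 3.3166, so q_1 = (0.3015, 0.0000, 0.9045, 0.3015).
q_1·a_2 = 0.3015·(-4) + 0.0000·2 + 0.9045·2 + 0.3015·3 = 1.5076.
u_2 = a_2 − 1.5076·q_1 = (-4.4545, 2.0000, 0.6364, 2.5455).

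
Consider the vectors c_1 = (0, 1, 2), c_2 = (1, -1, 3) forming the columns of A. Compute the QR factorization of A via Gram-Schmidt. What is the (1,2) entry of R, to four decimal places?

e_1 = c_1/‖c_1‖ = (0, 1, 2)/2.2361 = (0.0000, 0.4472, 0.8944).
r_{12} = e_1·c_2 = 2.2361.

r_{12} = 2.2361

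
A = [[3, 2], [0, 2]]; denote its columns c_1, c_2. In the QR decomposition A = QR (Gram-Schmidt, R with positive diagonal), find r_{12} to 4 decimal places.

c_1 = (3, 0); ‖c_1‖ = 3.0000, so e_1 = (1.0000, 0.0000).
r_{12} = e_1·c_2 = 2.0000.

r_{12} = 2.0000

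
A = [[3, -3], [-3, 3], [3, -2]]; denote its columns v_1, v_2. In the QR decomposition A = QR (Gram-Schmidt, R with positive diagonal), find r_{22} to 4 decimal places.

r_{22} = 0.8165

v_1 = (3, -3, 3); ‖v_1‖ = 5.1962, so e_1 = (0.5774, -0.5774, 0.5774).
e_1·v_2 = 0.5774·(-3) + (-0.5774)·3 + 0.5774·(-2) = -4.6188.
u_2 = v_2 + 4.6188·e_1 = (-0.3333, 0.3333, 0.6667).
r_{22} = ‖u_2‖ = 0.8165.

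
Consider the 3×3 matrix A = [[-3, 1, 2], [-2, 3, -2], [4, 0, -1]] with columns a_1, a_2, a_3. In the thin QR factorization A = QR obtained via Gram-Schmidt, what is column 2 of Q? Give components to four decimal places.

q_2 = (0.0257, 0.8863, 0.4624)

a_1 = (-3, -2, 4); ‖a_1‖ = 5.3852, so q_1 = (-0.5571, -0.3714, 0.7428).
q_1·a_2 = (-0.5571)·1 + (-0.3714)·3 + 0.7428·0 = -1.6713.
u_2 = a_2 + 1.6713·q_1 = (0.0690, 2.3793, 1.2414).
‖u_2‖ = 2.6846, so q_2 = (0.0257, 0.8863, 0.4624).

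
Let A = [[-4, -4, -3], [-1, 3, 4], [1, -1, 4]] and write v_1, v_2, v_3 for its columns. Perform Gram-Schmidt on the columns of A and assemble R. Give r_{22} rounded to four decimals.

v_1 = (-4, -1, 1); ‖v_1‖ = 4.2426, so e_1 = (-0.9428, -0.2357, 0.2357).
e_1·v_2 = (-0.9428)·(-4) + (-0.2357)·3 + 0.2357·(-1) = 2.8284.
u_2 = v_2 − 2.8284·e_1 = (-1.3333, 3.6667, -1.6667).
r_{22} = ‖u_2‖ = 4.2426.

r_{22} = 4.2426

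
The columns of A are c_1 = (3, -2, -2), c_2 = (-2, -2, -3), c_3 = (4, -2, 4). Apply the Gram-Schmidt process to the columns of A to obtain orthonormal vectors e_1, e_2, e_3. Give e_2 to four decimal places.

e_2 = (-0.6752, -0.3817, -0.6312)

c_1 = (3, -2, -2); ‖c_1‖ = 4.1231, so e_1 = (0.7276, -0.4851, -0.4851).
e_1·c_2 = 0.7276·(-2) + (-0.4851)·(-2) + (-0.4851)·(-3) = 0.9701.
u_2 = c_2 − 0.9701·e_1 = (-2.7059, -1.5294, -2.5294).
‖u_2‖ = 4.0073, so e_2 = (-0.6752, -0.3817, -0.6312).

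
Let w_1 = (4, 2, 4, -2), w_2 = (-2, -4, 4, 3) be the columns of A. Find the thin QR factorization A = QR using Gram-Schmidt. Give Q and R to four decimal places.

Q = [[0.6325, -0.2108], [0.3162, -0.5572], [0.6325, 0.6927], [-0.3162, 0.4066]], R = [[6.3246, -0.9487], [0.0000, 6.6408]]

e_1 = w_1/‖w_1‖ = (4, 2, 4, -2)/6.3246 = (0.6325, 0.3162, 0.6325, -0.3162).
r_{12} = e_1·w_2 = -0.9487.
u_2 = w_2 + 0.9487·e_1 = (-1.4000, -3.7000, 4.6000, 2.7000).
‖u_2‖ = 6.6408, so e_2 = (-0.2108, -0.5572, 0.6927, 0.4066).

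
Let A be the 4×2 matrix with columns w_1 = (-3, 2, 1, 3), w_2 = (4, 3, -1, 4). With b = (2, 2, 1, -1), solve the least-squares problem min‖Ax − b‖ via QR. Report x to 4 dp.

x = (-0.2264, 0.2412)

w_1 = (-3, 2, 1, 3); ‖w_1‖ = 4.7958, so e_1 = (-0.6255, 0.4170, 0.2085, 0.6255).
e_1·w_2 = (-0.6255)·4 + 0.4170·3 + 0.2085·(-1) + 0.6255·4 = 1.0426.
u_2 = w_2 − 1.0426·e_1 = (4.6522, 2.5652, -1.2174, 3.3478).
‖u_2‖ = 6.3963, so e_2 = (0.7273, 0.4010, -0.1903, 0.5234).
Qᵀb = (-0.8341, 1.5430).
Back-substitute: x_2 = 1.5430/6.3963 = 0.2412.
x_1 = (-0.8341 − 1.0426·0.2412)/4.7958 = -0.2264.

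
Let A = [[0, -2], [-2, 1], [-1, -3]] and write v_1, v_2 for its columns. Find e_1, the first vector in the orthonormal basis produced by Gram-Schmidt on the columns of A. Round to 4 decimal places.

e_1 = (0.0000, -0.8944, -0.4472)

e_1 = v_1/‖v_1‖ = (0, -2, -1)/2.2361 = (0.0000, -0.8944, -0.4472).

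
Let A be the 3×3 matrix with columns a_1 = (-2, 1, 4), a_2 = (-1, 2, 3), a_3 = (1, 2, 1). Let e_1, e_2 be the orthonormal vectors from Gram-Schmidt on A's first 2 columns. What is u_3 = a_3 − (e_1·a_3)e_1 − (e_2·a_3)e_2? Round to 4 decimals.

a_1 = (-2, 1, 4); ‖a_1‖ = 4.5826, so e_1 = (-0.4364, 0.2182, 0.8729).
e_1·a_2 = (-0.4364)·(-1) + 0.2182·2 + 0.8729·3 = 3.4915.
u_2 = a_2 − 3.4915·e_1 = (0.5238, 1.2381, -0.0476).
‖u_2‖ = 1.3452, so e_2 = (0.3894, 0.9204, -0.0354).
e_1·a_3 = (-0.4364)·1 + 0.2182·2 + 0.8729·1 = 0.8729; e_2·a_3 = 0.3894·1 + 0.9204·2 + (-0.0354)·1 = 2.1948.
u_3 = a_3 − 0.8729·e_1 − 2.1948·e_2 = (0.5263, -0.2105, 0.3158).

u_3 = (0.5263, -0.2105, 0.3158)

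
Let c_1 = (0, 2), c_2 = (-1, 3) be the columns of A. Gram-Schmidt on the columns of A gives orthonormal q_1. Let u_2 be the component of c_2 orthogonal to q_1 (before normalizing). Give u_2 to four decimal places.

u_2 = (-1.0000, 0.0000)

q_1 = c_1/‖c_1‖ = (0, 2)/2.0000 = (0.0000, 1.0000).
r_{12} = q_1·c_2 = 3.0000.
u_2 = c_2 − 3.0000·q_1 = (-1.0000, 0.0000).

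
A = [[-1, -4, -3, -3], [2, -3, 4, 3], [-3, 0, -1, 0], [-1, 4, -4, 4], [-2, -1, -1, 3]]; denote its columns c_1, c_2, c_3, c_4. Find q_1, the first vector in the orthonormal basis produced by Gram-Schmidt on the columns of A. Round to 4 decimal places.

q_1 = (-0.2294, 0.4588, -0.6882, -0.2294, -0.4588)

q_1 = c_1/‖c_1‖ = (-1, 2, -3, -1, -2)/4.3589 = (-0.2294, 0.4588, -0.6882, -0.2294, -0.4588).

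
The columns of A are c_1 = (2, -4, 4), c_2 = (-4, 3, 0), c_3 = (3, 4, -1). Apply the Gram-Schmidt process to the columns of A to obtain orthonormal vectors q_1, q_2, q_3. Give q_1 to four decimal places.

q_1 = (0.3333, -0.6667, 0.6667)

q_1 = c_1/‖c_1‖ = (2, -4, 4)/6.0000 = (0.3333, -0.6667, 0.6667).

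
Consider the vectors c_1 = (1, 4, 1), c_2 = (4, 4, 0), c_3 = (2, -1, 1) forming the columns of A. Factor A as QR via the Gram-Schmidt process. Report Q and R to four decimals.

Q = [[0.2357, 0.9239, 0.3015], [0.9428, -0.1421, -0.3015], [0.2357, -0.3553, 0.9045]], R = [[4.2426, 4.7140, -0.2357], [0.0000, 3.1269, 1.6345], [0.0000, 0.0000, 1.8091]]

e_1 = c_1/‖c_1‖ = (1, 4, 1)/4.2426 = (0.2357, 0.9428, 0.2357).
r_{12} = e_1·c_2 = 4.7140.
u_2 = c_2 − 4.7140·e_1 = (2.8889, -0.4444, -1.1111).
‖u_2‖ = 3.1269, so e_2 = (0.9239, -0.1421, -0.3553).
r_{13} = e_1·c_3 = -0.2357; r_{23} = e_2·c_3 = 1.6345.
u_3 = c_3 + 0.2357·e_1 − 1.6345·e_2 = (0.5455, -0.5455, 1.6364).
‖u_3‖ = 1.8091, so e_3 = (0.3015, -0.3015, 0.9045).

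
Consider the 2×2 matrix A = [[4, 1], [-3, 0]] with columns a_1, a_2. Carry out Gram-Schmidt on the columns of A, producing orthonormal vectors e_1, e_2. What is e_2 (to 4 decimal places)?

e_2 = (0.6000, 0.8000)

a_1 = (4, -3); ‖a_1‖ = 5.0000, so e_1 = (0.8000, -0.6000).
e_1·a_2 = 0.8000·1 + (-0.6000)·0 = 0.8000.
u_2 = a_2 − 0.8000·e_1 = (0.3600, 0.4800).
‖u_2‖ = 0.6000, so e_2 = (0.6000, 0.8000).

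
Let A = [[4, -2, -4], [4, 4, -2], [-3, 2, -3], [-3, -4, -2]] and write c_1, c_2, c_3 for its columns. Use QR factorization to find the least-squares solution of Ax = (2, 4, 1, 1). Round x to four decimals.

x = (0.1932, 0.2122, -0.5965)

c_1 = (4, 4, -3, -3); ‖c_1‖ = 7.0711, so q_1 = (0.5657, 0.5657, -0.4243, -0.4243).
q_1·c_2 = 0.5657·(-2) + 0.5657·4 + (-0.4243)·2 + (-0.4243)·(-4) = 1.9799.
u_2 = c_2 − 1.9799·q_1 = (-3.1200, 2.8800, 2.8400, -3.1600).
‖u_2‖ = 6.0067, so q_2 = (-0.5194, 0.4795, 0.4728, -0.5261).
q_1·c_3 = 0.5657·(-4) + 0.5657·(-2) + (-0.4243)·(-3) + (-0.4243)·(-2) = -1.2728; q_2·c_3 = (-0.5194)·(-4) + 0.4795·(-2) + 0.4728·(-3) + (-0.5261)·(-2) = 0.7525.
u_3 = c_3 + 1.2728·q_1 − 0.7525·q_2 = (-2.8891, -1.6408, -3.8958, -2.1441).
‖u_3‖ = 5.5510, so q_3 = (-0.5205, -0.2956, -0.7018, -0.3863).
Qᵀb = (2.5456, 0.8257, -3.3114).
Back-substitute: x_3 = -3.3114/5.5510 = -0.5965.
x_2 = (0.8257 − 0.7525·(-0.5965))/6.0067 = 0.2122.
x_1 = (2.5456 − 1.9799·0.2122 + 1.2728·(-0.5965))/7.0711 = 0.1932.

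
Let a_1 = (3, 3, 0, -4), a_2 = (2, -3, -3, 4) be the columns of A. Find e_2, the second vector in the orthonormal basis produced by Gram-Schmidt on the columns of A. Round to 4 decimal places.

e_2 = (0.7026, -0.2529, -0.5733, 0.3372)

e_1 = a_1/‖a_1‖ = (3, 3, 0, -4)/5.8310 = (0.5145, 0.5145, 0.0000, -0.6860).
r_{12} = e_1·a_2 = -3.2585.
u_2 = a_2 + 3.2585·e_1 = (3.6765, -1.3235, -3.0000, 1.7647).
‖u_2‖ = 5.2328, so e_2 = (0.7026, -0.2529, -0.5733, 0.3372).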